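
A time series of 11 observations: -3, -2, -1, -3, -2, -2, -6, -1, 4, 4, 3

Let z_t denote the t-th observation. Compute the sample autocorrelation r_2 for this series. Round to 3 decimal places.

0.046

Mean z̄ = (-3 − 2 − 1 − 3 − 2 − 2 − 6 − 1 + 4 + 4 + 3)/11 = -0.8182
Numerator Σ_{t=1}^{9}(z_t−z̄)(z_{t+2}−z̄) = 4.6612
Denominator Σ(z_t−z̄)² = 101.6364
r_2 = 4.6612 / 101.6364 = 0.046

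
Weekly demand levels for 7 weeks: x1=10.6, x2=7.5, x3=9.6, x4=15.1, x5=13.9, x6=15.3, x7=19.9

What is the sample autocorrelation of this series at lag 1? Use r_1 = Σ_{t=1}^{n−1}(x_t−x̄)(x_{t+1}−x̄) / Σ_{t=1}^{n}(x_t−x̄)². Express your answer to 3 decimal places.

Mean x̄ = (10.6 + 7.5 + 9.6 + 15.1 + 13.9 + 15.3 + 19.9)/7 = 13.1286
Deviations from mean: -2.5286, -5.6286, -3.5286, 1.9714, 0.7714, 2.1714, 6.7714
Σ(x_t−x̄)(x_{t+1}−x̄) = (14.2322) + (19.8608) + (-6.9563) + (1.5208) + (1.6751) + (14.7037) = 45.0363
Denominator Σ(x_t−x̄)² = 105.5743
r_1 = 45.0363 / 105.5743 = 0.427

0.427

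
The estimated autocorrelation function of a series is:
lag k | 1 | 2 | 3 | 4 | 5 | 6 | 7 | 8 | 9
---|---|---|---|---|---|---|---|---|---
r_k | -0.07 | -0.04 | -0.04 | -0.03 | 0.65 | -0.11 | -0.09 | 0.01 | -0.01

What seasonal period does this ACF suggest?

5

The largest autocorrelation is r_5 = 0.65; the remaining lags stay at or below 0.01.
The dominant spike at lag 5 indicates a seasonal period of 5.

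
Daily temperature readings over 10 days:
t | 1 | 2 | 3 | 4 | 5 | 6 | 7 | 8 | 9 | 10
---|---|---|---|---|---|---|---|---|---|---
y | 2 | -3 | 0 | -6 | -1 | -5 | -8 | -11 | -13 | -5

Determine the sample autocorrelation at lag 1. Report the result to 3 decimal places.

0.397

Mean ȳ = (2 − 3 + 0 − 6 − 1 − 5 − 8 − 11 − 13 − 5)/10 = -5.0000
Numerator Σ_{t=1}^{9}(y_t−ȳ)(y_{t+1}−ȳ) = 81.0000
Denominator Σ(y_t−ȳ)² = 204.0000
r_1 = 81.0000 / 204.0000 = 0.397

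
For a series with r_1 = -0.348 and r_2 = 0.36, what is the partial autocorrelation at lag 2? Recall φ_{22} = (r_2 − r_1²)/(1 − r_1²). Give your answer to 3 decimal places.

φ_{22} = (r_2 − r_1²) / (1 − r_1²)
r_1² = (-0.348)² = 0.121104
Numerator = 0.36 − 0.1211 = 0.2389; denominator = 1 − 0.1211 = 0.8789
φ_{22} = 0.2389 / 0.8789 = 0.272

0.272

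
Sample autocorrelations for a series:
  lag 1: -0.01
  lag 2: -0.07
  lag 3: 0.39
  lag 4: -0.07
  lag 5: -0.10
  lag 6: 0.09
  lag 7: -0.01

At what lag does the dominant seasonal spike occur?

The largest autocorrelation is r_3 = 0.39; the remaining lags stay at or below 0.09.
The dominant spike at lag 3 indicates a seasonal period of 3.

3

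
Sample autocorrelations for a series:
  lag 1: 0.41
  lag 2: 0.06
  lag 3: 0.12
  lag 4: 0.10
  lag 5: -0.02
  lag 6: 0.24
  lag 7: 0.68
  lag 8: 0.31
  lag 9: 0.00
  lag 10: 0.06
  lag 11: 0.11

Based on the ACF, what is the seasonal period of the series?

The largest autocorrelation is r_7 = 0.68; the remaining lags stay at or below 0.41. The elevated value at lag 1 (0.41), dropping to 0.06 at lag 2, reflects decaying short-term dependence rather than seasonality.
The dominant spike at lag 7 indicates a seasonal period of 7.

7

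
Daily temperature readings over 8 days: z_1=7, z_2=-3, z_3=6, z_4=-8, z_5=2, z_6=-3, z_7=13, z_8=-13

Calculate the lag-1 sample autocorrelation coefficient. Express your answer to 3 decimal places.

-0.625

Mean z̄ = (7 − 3 + 6 − 8 + 2 − 3 + 13 − 13)/8 = 0.1250
Σ(z_t−z̄)(z_{t+1}−z̄) = (-21.4844) + (-18.3594) + (-47.7344) + (-15.2344) + (-5.8594) + (-40.2344) + (-168.9844) = -317.8906
Denominator Σ(z_t−z̄)² = 508.8750
r_1 = -317.8906 / 508.8750 = -0.625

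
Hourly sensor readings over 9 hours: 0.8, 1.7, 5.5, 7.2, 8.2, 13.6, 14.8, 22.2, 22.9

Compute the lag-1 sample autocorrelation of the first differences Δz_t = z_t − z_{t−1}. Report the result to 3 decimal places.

-0.609

First differences Δz: 0.9, 3.8, 1.7, 1.0, 5.4, 1.2, 7.4, 0.7
Mean of differences = 2.7625
Numerator Σ(Δz_t−Δz̄)(Δz_{t+1}−Δz̄) = -26.7427
Denominator Σ(Δz_t−Δz̄)² = 43.9388
r_1(Δz) = -26.7427 / 43.9388 = -0.609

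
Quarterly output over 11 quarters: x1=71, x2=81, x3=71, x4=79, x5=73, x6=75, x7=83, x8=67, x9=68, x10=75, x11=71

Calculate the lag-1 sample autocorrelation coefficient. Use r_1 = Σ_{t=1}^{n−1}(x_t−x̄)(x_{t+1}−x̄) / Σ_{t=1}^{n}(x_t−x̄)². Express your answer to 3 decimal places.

Mean x̄ = (71 + 81 + 71 + 79 + 73 + 75 + 83 + 67 + 68 + 75 + 71)/11 = 74.0000
Numerator Σ_{t=1}^{10}(x_t−x̄)(x_{t+1}−x̄) = -84.0000
Denominator Σ(x_t−x̄)² = 270.0000
r_1 = -84.0000 / 270.0000 = -0.311

-0.311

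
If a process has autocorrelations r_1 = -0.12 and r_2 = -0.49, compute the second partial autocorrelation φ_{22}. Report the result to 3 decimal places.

-0.512

φ_{22} = (r_2 − r_1²) / (1 − r_1²)
r_1² = (-0.12)² = 0.0144
Numerator = -0.49 − 0.0144 = -0.5044; denominator = 1 − 0.0144 = 0.9856
φ_{22} = -0.5044 / 0.9856 = -0.512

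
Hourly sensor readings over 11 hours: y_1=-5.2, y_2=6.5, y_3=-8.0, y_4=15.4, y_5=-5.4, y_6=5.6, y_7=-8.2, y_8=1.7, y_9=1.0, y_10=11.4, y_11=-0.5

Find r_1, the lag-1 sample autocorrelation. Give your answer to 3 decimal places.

-0.656

Mean ȳ = (-5.2 + 6.5 − 8.0 + 15.4 − 5.4 + 5.6 − 8.2 + 1.7 + 1.0 + 11.4 − 0.5)/11 = 1.3000
Numerator Σ_{t=1}^{10}(y_t−ȳ)(y_{t+1}−ȳ) = -402.5500
Denominator Σ(y_t−ȳ)² = 613.7200
r_1 = -402.5500 / 613.7200 = -0.656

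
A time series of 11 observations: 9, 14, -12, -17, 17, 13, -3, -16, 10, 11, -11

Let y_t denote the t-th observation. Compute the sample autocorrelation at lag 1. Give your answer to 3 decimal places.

Mean ȳ = (9 + 14 − 12 − 17 + 17 + 13 − 3 − 16 + 10 + 11 − 11)/11 = 1.3636
Numerator Σ_{t=1}^{10}(y_t−ȳ)(y_{t+1}−ȳ) = -93.0413
Denominator Σ(y_t−ȳ)² = 1754.5455
r_1 = -93.0413 / 1754.5455 = -0.053

-0.053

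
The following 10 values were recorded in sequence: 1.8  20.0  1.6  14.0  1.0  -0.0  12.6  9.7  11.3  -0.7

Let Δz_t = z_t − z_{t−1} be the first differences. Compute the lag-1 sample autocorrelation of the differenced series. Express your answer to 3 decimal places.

First differences Δz: 18.2, -18.4, 12.4, -13.0, -1.0, 12.6, -2.9, 1.6, -12.0
Mean of differences = -0.2778
Numerator Σ(Δz_t−Δz̄)(Δz_{t+1}−Δz̄) = -786.7138
Denominator Σ(Δz_t−Δz̄)² = 1306.5956
r_1(Δz) = -786.7138 / 1306.5956 = -0.602

-0.602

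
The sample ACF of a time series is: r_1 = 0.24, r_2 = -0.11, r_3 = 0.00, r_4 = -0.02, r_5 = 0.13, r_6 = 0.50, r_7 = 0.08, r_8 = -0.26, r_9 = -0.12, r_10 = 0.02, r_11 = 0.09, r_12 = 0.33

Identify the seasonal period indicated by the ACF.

The largest autocorrelation is r_6 = 0.50, with a weaker echo at lag 12 (0.33); the remaining lags stay at or below 0.24.
The dominant spike at lag 6 indicates a seasonal period of 6.

6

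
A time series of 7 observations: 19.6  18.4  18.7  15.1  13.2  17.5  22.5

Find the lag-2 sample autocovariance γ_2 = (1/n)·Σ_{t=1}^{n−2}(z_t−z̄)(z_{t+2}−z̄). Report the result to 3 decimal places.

Mean z̄ = (19.6 + 18.4 + 18.7 + 15.1 + 13.2 + 17.5 + 22.5)/7 = 17.8571
Σ_{t=1}^{5}(z_t−z̄)(z_{t+2}−z̄) = -24.5908
γ_2 = -24.5908 / 7 = -3.513

-3.513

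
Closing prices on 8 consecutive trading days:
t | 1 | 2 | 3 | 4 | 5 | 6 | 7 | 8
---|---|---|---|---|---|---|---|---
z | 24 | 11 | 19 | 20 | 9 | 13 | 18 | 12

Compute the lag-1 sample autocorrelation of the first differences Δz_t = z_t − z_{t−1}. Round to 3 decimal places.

-0.369

First differences Δz: -13, 8, 1, -11, 4, 5, -6
Mean of differences = -1.7143
Numerator Σ(Δz_t−Δz̄)(Δz_{t+1}−Δz̄) = -151.9388
Denominator Σ(Δz_t−Δz̄)² = 411.4286
r_1(Δz) = -151.9388 / 411.4286 = -0.369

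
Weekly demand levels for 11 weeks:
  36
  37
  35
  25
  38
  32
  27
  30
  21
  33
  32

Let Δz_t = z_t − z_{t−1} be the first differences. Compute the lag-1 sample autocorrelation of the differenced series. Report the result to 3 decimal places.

First differences Δz: 1, -2, -10, 13, -6, -5, 3, -9, 12, -1
Mean of differences = -0.4000
Numerator Σ(Δz_t−Δz̄)(Δz_{t+1}−Δz̄) = -323.7600
Denominator Σ(Δz_t−Δz̄)² = 568.4000
r_1(Δz) = -323.7600 / 568.4000 = -0.570

-0.570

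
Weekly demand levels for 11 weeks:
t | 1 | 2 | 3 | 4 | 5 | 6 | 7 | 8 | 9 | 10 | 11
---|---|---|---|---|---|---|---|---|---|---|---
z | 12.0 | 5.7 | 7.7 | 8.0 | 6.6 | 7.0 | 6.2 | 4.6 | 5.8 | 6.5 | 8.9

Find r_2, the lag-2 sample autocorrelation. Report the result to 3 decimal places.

0.066

Mean z̄ = (12.0 + 5.7 + 7.7 + 8.0 + 6.6 + 7.0 + 6.2 + 4.6 + 5.8 + 6.5 + 8.9)/11 = 7.1818
Numerator Σ_{t=1}^{9}(z_t−z̄)(z_{t+2}−z̄) = 2.6175
Denominator Σ(z_t−z̄)² = 39.6764
r_2 = 2.6175 / 39.6764 = 0.066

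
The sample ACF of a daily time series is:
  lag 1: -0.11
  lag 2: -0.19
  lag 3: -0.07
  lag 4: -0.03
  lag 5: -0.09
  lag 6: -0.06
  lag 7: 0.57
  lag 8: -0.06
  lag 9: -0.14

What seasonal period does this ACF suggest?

The largest autocorrelation is r_7 = 0.57; the remaining lags stay at or below -0.03.
The dominant spike at lag 7 indicates a seasonal period of 7.

7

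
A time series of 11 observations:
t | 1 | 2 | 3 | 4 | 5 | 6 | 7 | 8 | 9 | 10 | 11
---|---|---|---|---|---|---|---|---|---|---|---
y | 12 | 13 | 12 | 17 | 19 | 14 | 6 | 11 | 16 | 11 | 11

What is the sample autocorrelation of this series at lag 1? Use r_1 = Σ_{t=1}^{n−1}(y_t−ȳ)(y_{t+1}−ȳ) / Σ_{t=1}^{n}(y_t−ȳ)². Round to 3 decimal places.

0.202

Mean ȳ = (12 + 13 + 12 + 17 + 19 + 14 + 6 + 11 + 16 + 11 + 11)/11 = 12.9091
Numerator Σ_{t=1}^{10}(y_t−ȳ)(y_{t+1}−ȳ) = 25.1736
Denominator Σ(y_t−ȳ)² = 124.9091
r_1 = 25.1736 / 124.9091 = 0.202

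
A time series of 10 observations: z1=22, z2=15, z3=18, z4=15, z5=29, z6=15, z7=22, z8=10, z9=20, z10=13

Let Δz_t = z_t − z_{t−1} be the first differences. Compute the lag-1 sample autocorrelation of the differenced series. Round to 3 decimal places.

-0.803

First differences Δz: -7, 3, -3, 14, -14, 7, -12, 10, -7
Mean of differences = -1.0000
Numerator Σ(Δz_t−Δz̄)(Δz_{t+1}−Δz̄) = -636.0000
Denominator Σ(Δz_t−Δz̄)² = 792.0000
r_1(Δz) = -636.0000 / 792.0000 = -0.803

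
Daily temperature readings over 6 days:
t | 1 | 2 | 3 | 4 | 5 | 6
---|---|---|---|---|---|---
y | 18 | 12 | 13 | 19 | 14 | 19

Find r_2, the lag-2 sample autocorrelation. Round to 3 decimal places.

-0.060

Mean ȳ = (18 + 12 + 13 + 19 + 14 + 19)/6 = 15.8333
Σ(y_t−ȳ)(y_{t+2}−ȳ) = (-6.1389) + (-12.1389) + (5.1944) + (10.0278) = -3.0556
Denominator Σ(y_t−ȳ)² = 50.8333
r_2 = -3.0556 / 50.8333 = -0.060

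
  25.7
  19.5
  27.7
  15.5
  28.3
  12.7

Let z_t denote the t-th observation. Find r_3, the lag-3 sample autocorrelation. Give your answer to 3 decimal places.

Mean z̄ = (25.7 + 19.5 + 27.7 + 15.5 + 28.3 + 12.7)/6 = 21.5667
Numerator Σ_{t=1}^{3}(z_t−z̄)(z_{t+3}−z̄) = -93.3733
Denominator Σ(z_t−z̄)² = 219.7333
r_3 = -93.3733 / 219.7333 = -0.425

-0.425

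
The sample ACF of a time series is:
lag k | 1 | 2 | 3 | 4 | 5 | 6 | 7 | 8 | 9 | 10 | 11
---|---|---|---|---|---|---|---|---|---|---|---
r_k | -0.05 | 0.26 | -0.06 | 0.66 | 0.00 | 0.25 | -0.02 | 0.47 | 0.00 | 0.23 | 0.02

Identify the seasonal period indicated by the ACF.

The largest autocorrelation is r_4 = 0.66, with a weaker echo at lag 8 (0.47); the remaining lags stay at or below 0.26.
The dominant spike at lag 4 indicates a seasonal period of 4.

4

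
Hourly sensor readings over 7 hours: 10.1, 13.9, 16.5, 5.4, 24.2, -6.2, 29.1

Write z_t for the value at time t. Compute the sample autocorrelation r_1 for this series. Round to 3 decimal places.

Mean z̄ = (10.1 + 13.9 + 16.5 + 5.4 + 24.2 − 6.2 + 29.1)/7 = 13.2857
Deviations from mean: -3.1857, 0.6143, 3.2143, -7.8857, 10.9143, -19.4857, 15.8143
Numerator Σ_{t=1}^{6}(z_t−z̄)(z_{t+1}−z̄) = -632.2216
Denominator Σ(z_t−z̄)² = 831.9486
r_1 = -632.2216 / 831.9486 = -0.760

-0.760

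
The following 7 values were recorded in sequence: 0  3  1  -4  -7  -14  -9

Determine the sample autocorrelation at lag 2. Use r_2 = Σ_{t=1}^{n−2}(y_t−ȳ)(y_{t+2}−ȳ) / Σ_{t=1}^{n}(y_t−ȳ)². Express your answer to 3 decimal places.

Mean ȳ = (0 + 3 + 1 − 4 − 7 − 14 − 9)/7 = -4.2857
Deviations from mean: 4.2857, 7.2857, 5.2857, 0.2857, -2.7143, -9.7143, -4.7143
Numerator Σ_{t=1}^{5}(y_t−ȳ)(y_{t+2}−ȳ) = 20.4082
Denominator Σ(y_t−ȳ)² = 223.4286
r_2 = 20.4082 / 223.4286 = 0.091

0.091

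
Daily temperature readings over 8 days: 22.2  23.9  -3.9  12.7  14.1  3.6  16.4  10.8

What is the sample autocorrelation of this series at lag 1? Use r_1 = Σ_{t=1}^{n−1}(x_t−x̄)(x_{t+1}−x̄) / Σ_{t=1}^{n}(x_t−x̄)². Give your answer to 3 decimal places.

-0.228

Mean x̄ = (22.2 + 23.9 − 3.9 + 12.7 + 14.1 + 3.6 + 16.4 + 10.8)/8 = 12.4750
Deviations from mean: 9.7250, 11.4250, -16.3750, 0.2250, 1.6250, -8.8750, 3.9250, -1.6750
Σ(x_t−x̄)(x_{t+1}−x̄) = (111.1081) + (-187.0844) + (-3.6844) + (0.3656) + (-14.4219) + (-34.8344) + (-6.5744) = -135.1256
Denominator Σ(x_t−x̄)² = 592.9150
r_1 = -135.1256 / 592.9150 = -0.228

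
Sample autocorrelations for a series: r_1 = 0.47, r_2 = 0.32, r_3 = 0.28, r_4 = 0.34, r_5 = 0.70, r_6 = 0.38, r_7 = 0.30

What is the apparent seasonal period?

The largest autocorrelation is r_5 = 0.70; the remaining lags stay at or below 0.47. The elevated value at lag 1 (0.47), dropping to 0.32 at lag 2, reflects decaying short-term dependence rather than seasonality.
The dominant spike at lag 5 indicates a seasonal period of 5.

5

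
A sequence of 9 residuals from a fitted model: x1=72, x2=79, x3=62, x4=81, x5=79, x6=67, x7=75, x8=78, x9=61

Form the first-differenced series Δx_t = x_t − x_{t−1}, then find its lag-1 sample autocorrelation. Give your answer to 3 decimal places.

-0.488

First differences Δx: 7, -17, 19, -2, -12, 8, 3, -17
Mean of differences = -1.3750
Numerator Σ(Δx_t−Δx̄)(Δx_{t+1}−Δx̄) = -582.2656
Denominator Σ(Δx_t−Δx̄)² = 1193.8750
r_1(Δx) = -582.2656 / 1193.8750 = -0.488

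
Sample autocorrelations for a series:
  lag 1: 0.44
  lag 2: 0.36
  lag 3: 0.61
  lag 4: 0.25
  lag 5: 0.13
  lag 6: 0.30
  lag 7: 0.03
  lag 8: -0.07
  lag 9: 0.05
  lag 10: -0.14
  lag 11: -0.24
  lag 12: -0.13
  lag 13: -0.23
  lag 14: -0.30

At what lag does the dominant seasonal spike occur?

3

The largest autocorrelation is r_3 = 0.61; the remaining lags stay at or below 0.44. The elevated value at lag 1 (0.44), dropping to 0.36 at lag 2, reflects decaying short-term dependence rather than seasonality.
The dominant spike at lag 3 indicates a seasonal period of 3.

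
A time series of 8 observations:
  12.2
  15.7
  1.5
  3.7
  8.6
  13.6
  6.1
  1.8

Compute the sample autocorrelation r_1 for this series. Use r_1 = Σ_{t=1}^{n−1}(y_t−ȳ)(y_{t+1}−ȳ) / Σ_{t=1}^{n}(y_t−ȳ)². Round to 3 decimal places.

Mean ȳ = (12.2 + 15.7 + 1.5 + 3.7 + 8.6 + 13.6 + 6.1 + 1.8)/8 = 7.9000
Numerator Σ_{t=1}^{7}(y_t−ȳ)(y_{t+1}−ȳ) = 12.2700
Denominator Σ(y_t−ȳ)² = 211.3600
r_1 = 12.2700 / 211.3600 = 0.058

0.058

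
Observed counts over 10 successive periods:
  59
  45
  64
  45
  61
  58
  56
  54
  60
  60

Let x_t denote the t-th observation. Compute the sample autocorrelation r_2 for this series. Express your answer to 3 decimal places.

Mean x̄ = (59 + 45 + 64 + 45 + 61 + 58 + 56 + 54 + 60 + 60)/10 = 56.2000
Numerator Σ_{t=1}^{8}(x_t−x̄)(x_{t+2}−x̄) = 150.5200
Denominator Σ(x_t−x̄)² = 379.6000
r_2 = 150.5200 / 379.6000 = 0.397

0.397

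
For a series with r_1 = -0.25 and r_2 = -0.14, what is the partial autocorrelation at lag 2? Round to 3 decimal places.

-0.216

φ_{22} = (r_2 − r_1²) / (1 − r_1²)
r_1² = (-0.25)² = 0.0625
Numerator = -0.14 − 0.0625 = -0.2025; denominator = 1 − 0.0625 = 0.9375
φ_{22} = -0.2025 / 0.9375 = -0.216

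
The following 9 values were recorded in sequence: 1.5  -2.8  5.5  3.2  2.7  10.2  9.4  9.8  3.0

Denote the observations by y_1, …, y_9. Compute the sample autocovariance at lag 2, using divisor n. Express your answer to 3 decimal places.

Mean ȳ = (1.5 − 2.8 + 5.5 + 3.2 + 2.7 + 10.2 + 9.4 + 9.8 + 3.0)/9 = 4.7222
Σ_{t=1}^{7}(y_t−ȳ)(y_{t+2}−ȳ) = 9.3323
γ_2 = 9.3323 / 9 = 1.037

1.037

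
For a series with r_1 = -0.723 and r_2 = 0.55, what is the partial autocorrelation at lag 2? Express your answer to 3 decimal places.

φ_{22} = (r_2 − r_1²) / (1 − r_1²)
r_1² = (-0.723)² = 0.522729
Numerator = 0.55 − 0.5227 = 0.0273; denominator = 1 − 0.5227 = 0.4773
φ_{22} = 0.0273 / 0.4773 = 0.057

0.057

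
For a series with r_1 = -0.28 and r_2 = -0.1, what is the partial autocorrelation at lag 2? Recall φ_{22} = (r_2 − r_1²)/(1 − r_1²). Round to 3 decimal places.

-0.194

φ_{22} = (r_2 − r_1²) / (1 − r_1²)
r_1² = (-0.28)² = 0.0784
Numerator = -0.1 − 0.0784 = -0.1784; denominator = 1 − 0.0784 = 0.9216
φ_{22} = -0.1784 / 0.9216 = -0.194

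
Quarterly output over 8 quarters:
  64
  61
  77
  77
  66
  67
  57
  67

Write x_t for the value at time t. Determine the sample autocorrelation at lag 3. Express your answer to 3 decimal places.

-0.358

Mean x̄ = (64 + 61 + 77 + 77 + 66 + 67 + 57 + 67)/8 = 67.0000
Deviations from mean: -3.0000, -6.0000, 10.0000, 10.0000, -1.0000, 0.0000, -10.0000, 0.0000
Numerator Σ_{t=1}^{5}(x_t−x̄)(x_{t+3}−x̄) = -124.0000
Denominator Σ(x_t−x̄)² = 346.0000
r_3 = -124.0000 / 346.0000 = -0.358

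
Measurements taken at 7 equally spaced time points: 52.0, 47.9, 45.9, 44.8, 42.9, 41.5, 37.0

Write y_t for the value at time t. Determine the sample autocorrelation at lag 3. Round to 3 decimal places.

Mean ȳ = (52.0 + 47.9 + 45.9 + 44.8 + 42.9 + 41.5 + 37.0)/7 = 44.5714
Deviations from mean: 7.4286, 3.3286, 1.3286, 0.2286, -1.6714, -3.0714, -7.5714
Numerator Σ_{t=1}^{4}(y_t−ȳ)(y_{t+3}−ȳ) = -9.6767
Denominator Σ(y_t−ȳ)² = 137.6343
r_3 = -9.6767 / 137.6343 = -0.070

-0.070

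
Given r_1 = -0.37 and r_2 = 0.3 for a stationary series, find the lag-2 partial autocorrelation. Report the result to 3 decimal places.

φ_{22} = (r_2 − r_1²) / (1 − r_1²)
r_1² = (-0.37)² = 0.1369
Numerator = 0.3 − 0.1369 = 0.1631; denominator = 1 − 0.1369 = 0.8631
φ_{22} = 0.1631 / 0.8631 = 0.189

0.189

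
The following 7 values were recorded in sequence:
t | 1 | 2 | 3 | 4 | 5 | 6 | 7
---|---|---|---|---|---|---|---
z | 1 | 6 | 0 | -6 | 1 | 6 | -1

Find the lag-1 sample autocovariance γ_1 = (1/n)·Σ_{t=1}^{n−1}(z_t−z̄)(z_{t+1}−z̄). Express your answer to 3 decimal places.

Mean z̄ = (1 + 6 + 0 − 6 + 1 + 6 − 1)/7 = 1.0000
Σ_{t=1}^{6}(z_t−z̄)(z_{t+1}−z̄) = -8.0000
γ_1 = -8.0000 / 7 = -1.143

-1.143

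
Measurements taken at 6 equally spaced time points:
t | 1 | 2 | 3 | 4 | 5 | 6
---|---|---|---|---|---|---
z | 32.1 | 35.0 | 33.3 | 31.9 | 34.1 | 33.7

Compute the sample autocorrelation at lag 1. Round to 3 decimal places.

Mean z̄ = (32.1 + 35.0 + 33.3 + 31.9 + 34.1 + 33.7)/6 = 33.3500
Deviations from mean: -1.2500, 1.6500, -0.0500, -1.4500, 0.7500, 0.3500
Numerator Σ_{t=1}^{5}(z_t−z̄)(z_{t+1}−z̄) = -2.8975
Denominator Σ(z_t−z̄)² = 7.0750
r_1 = -2.8975 / 7.0750 = -0.410

-0.410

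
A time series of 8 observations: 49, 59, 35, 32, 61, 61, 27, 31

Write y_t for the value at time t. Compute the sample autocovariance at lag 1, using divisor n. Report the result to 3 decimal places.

Mean ȳ = (49 + 59 + 35 + 32 + 61 + 61 + 27 + 31)/8 = 44.3750
Σ_{t=1}^{7}(y_t−ȳ)(y_{t+1}−ȳ) = 60.7344
γ_1 = 60.7344 / 8 = 7.592

7.592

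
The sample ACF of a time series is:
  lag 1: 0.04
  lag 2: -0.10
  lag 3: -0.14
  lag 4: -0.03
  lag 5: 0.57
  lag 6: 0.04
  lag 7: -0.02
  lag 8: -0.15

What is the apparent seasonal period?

5

The largest autocorrelation is r_5 = 0.57; the remaining lags stay at or below 0.04.
The dominant spike at lag 5 indicates a seasonal period of 5.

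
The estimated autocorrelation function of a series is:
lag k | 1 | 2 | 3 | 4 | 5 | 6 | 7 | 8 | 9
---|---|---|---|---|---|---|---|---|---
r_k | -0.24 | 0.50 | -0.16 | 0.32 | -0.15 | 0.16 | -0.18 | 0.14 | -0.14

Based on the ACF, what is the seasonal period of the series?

2

The largest autocorrelation is r_2 = 0.50, with weaker echoes at lags 4 (0.32) and 6 (0.16); the remaining lags stay at or below 0.14.
The dominant spike at lag 2 indicates a seasonal period of 2.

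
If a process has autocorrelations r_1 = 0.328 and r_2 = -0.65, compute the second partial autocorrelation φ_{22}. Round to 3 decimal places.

φ_{22} = (r_2 − r_1²) / (1 − r_1²)
r_1² = (0.328)² = 0.107584
Numerator = -0.65 − 0.1076 = -0.7576; denominator = 1 − 0.1076 = 0.8924
φ_{22} = -0.7576 / 0.8924 = -0.849

-0.849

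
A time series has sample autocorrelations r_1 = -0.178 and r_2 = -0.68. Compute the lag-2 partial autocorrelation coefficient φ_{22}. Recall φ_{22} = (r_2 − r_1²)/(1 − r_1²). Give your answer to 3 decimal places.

-0.735

φ_{22} = (r_2 − r_1²) / (1 − r_1²)
r_1² = (-0.178)² = 0.031684
Numerator = -0.68 − 0.0317 = -0.7117; denominator = 1 − 0.0317 = 0.9683
φ_{22} = -0.7117 / 0.9683 = -0.735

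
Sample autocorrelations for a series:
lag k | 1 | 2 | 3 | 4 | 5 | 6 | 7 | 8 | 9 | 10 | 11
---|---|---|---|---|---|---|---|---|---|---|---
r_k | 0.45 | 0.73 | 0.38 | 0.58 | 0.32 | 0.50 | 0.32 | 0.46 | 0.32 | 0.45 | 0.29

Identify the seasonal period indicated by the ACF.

The largest autocorrelation is r_2 = 0.73, with weaker echoes at lags 4 (0.58), 6 (0.50) and 8 (0.46); the remaining lags stay at or below 0.45.
The dominant spike at lag 2 indicates a seasonal period of 2.

2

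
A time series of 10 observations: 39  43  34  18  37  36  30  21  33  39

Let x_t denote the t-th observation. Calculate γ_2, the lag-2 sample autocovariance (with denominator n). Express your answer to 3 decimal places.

-30.500

Mean x̄ = (39 + 43 + 34 + 18 + 37 + 36 + 30 + 21 + 33 + 39)/10 = 33.0000
Σ_{t=1}^{8}(x_t−x̄)(x_{t+2}−x̄) = -305.0000
γ_2 = -305.0000 / 10 = -30.500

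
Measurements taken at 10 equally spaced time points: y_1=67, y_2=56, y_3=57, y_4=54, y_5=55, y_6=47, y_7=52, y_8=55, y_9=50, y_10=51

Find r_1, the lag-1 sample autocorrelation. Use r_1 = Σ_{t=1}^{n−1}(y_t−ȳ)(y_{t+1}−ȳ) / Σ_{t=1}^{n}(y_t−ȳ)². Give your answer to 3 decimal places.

0.181

Mean ȳ = (67 + 56 + 57 + 54 + 55 + 47 + 52 + 55 + 50 + 51)/10 = 54.4000
Numerator Σ_{t=1}^{9}(y_t−ȳ)(y_{t+1}−ȳ) = 47.2400
Denominator Σ(y_t−ȳ)² = 260.4000
r_1 = 47.2400 / 260.4000 = 0.181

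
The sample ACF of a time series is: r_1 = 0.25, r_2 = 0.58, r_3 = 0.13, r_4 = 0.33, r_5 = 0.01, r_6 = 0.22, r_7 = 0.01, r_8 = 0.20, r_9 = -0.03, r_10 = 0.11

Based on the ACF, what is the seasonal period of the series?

2

The largest autocorrelation is r_2 = 0.58, with a weaker echo at lag 4 (0.33); the remaining lags stay at or below 0.25.
The dominant spike at lag 2 indicates a seasonal period of 2.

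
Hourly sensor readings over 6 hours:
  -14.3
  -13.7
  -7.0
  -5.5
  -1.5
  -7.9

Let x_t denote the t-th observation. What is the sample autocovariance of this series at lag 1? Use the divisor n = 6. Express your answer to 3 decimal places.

8.479

Mean x̄ = (-14.3 − 13.7 − 7.0 − 5.5 − 1.5 − 7.9)/6 = -8.3167
Σ_{t=1}^{5}(x_t−x̄)(x_{t+1}−x̄) = 50.8714
γ_1 = 50.8714 / 6 = 8.479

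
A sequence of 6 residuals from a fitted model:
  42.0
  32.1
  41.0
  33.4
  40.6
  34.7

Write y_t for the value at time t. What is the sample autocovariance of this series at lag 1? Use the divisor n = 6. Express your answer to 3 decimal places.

Mean ȳ = (42.0 + 32.1 + 41.0 + 33.4 + 40.6 + 34.7)/6 = 37.3000
Σ_{t=1}^{5}(y_t−ȳ)(y_{t+1}−ȳ) = -79.5600
γ_1 = -79.5600 / 6 = -13.260

-13.260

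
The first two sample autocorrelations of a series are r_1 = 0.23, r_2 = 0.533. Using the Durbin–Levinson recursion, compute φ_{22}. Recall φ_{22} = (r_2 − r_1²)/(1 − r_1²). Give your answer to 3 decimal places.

0.507

φ_{22} = (r_2 − r_1²) / (1 − r_1²)
r_1² = (0.23)² = 0.0529
Numerator = 0.533 − 0.0529 = 0.4801; denominator = 1 − 0.0529 = 0.9471
φ_{22} = 0.4801 / 0.9471 = 0.507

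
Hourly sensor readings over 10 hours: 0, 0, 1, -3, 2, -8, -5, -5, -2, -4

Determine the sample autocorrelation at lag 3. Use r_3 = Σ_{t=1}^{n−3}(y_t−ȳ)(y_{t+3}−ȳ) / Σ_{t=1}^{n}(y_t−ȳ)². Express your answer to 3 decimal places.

-0.198

Mean ȳ = (0 + 0 + 1 − 3 + 2 − 8 − 5 − 5 − 2 − 4)/10 = -2.4000
Σ(y_t−ȳ)(y_{t+3}−ȳ) = (-1.4400) + (10.5600) + (-19.0400) + (1.5600) + (-11.4400) + (-2.2400) + (4.1600) = -17.8800
Denominator Σ(y_t−ȳ)² = 90.4000
r_3 = -17.8800 / 90.4000 = -0.198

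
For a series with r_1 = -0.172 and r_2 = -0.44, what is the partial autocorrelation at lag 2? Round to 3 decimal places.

-0.484

φ_{22} = (r_2 − r_1²) / (1 − r_1²)
r_1² = (-0.172)² = 0.029584
Numerator = -0.44 − 0.0296 = -0.4696; denominator = 1 − 0.0296 = 0.9704
φ_{22} = -0.4696 / 0.9704 = -0.484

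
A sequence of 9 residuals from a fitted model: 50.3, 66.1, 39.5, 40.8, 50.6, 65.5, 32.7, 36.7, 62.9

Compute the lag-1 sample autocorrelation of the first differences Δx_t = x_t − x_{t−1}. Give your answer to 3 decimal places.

First differences Δx: 15.8, -26.6, 1.3, 9.8, 14.9, -32.8, 4.0, 26.2
Mean of differences = 1.5750
Numerator Σ(Δx_t−Δx̄)(Δx_{t+1}−Δx̄) = -767.3956
Denominator Σ(Δx_t−Δx̄)² = 3035.3750
r_1(Δx) = -767.3956 / 3035.3750 = -0.253

-0.253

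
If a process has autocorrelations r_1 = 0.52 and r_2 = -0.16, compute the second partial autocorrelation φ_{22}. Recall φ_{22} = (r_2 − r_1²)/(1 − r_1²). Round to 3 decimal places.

φ_{22} = (r_2 − r_1²) / (1 − r_1²)
r_1² = (0.52)² = 0.2704
Numerator = -0.16 − 0.2704 = -0.4304; denominator = 1 − 0.2704 = 0.7296
φ_{22} = -0.4304 / 0.7296 = -0.590

-0.590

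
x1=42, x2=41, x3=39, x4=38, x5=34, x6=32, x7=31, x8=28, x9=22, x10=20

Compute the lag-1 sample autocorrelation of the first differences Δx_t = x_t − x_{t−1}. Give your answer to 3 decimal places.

-0.064

First differences Δx: -1, -2, -1, -4, -2, -1, -3, -6, -2
Mean of differences = -2.4444
Numerator Σ(Δx_t−Δx̄)(Δx_{t+1}−Δx̄) = -1.4198
Denominator Σ(Δx_t−Δx̄)² = 22.2222
r_1(Δx) = -1.4198 / 22.2222 = -0.064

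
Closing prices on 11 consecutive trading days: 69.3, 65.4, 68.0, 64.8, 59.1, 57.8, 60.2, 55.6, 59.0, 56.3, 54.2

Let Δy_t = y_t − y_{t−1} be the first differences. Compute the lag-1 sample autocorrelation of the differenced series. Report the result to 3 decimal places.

-0.449

First differences Δy: -3.9, 2.6, -3.2, -5.7, -1.3, 2.4, -4.6, 3.4, -2.7, -2.1
Mean of differences = -1.5100
Numerator Σ(Δy_t−Δȳ)(Δy_{t+1}−Δȳ) = -42.1411
Denominator Σ(Δy_t−Δȳ)² = 93.7690
r_1(Δy) = -42.1411 / 93.7690 = -0.449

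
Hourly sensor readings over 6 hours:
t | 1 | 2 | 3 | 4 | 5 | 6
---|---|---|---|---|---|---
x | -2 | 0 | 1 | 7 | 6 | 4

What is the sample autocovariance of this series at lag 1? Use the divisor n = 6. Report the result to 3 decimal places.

Mean x̄ = (-2 + 0 + 1 + 7 + 6 + 4)/6 = 2.6667
Deviations: -4.6667, -2.6667, -1.6667, 4.3333, 3.3333, 1.3333
Σ_{t=1}^{5}(x_t−x̄)(x_{t+1}−x̄) = 28.5556
γ_1 = 28.5556 / 6 = 4.759

4.759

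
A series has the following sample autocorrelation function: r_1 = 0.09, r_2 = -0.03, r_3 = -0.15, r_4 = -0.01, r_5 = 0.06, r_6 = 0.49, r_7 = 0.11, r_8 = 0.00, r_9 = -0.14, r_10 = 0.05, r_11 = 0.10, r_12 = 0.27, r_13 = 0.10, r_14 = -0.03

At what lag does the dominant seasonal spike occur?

6

The largest autocorrelation is r_6 = 0.49, with a weaker echo at lag 12 (0.27); the remaining lags stay at or below 0.11.
The dominant spike at lag 6 indicates a seasonal period of 6.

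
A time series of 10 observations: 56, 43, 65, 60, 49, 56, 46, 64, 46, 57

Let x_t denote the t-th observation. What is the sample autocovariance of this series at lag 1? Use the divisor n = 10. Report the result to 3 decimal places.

-31.644

Mean x̄ = (56 + 43 + 65 + 60 + 49 + 56 + 46 + 64 + 46 + 57)/10 = 54.2000
Σ_{t=1}^{9}(x_t−x̄)(x_{t+1}−x̄) = -316.4400
γ_1 = -316.4400 / 10 = -31.644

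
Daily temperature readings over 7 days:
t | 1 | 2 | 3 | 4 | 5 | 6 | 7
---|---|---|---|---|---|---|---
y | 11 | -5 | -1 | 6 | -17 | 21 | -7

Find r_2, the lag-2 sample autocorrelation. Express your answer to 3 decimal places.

0.244

Mean ȳ = (11 − 5 − 1 + 6 − 17 + 21 − 7)/7 = 1.1429
Deviations from mean: 9.8571, -6.1429, -2.1429, 4.8571, -18.1429, 19.8571, -8.1429
Numerator Σ_{t=1}^{5}(y_t−ȳ)(y_{t+2}−ȳ) = 232.1020
Denominator Σ(y_t−ȳ)² = 952.8571
r_2 = 232.1020 / 952.8571 = 0.244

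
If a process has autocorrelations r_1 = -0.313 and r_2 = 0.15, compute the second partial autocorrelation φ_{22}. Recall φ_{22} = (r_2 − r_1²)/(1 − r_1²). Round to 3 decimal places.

0.058

φ_{22} = (r_2 − r_1²) / (1 − r_1²)
r_1² = (-0.313)² = 0.097969
Numerator = 0.15 − 0.0980 = 0.0520; denominator = 1 − 0.0980 = 0.9020
φ_{22} = 0.0520 / 0.9020 = 0.058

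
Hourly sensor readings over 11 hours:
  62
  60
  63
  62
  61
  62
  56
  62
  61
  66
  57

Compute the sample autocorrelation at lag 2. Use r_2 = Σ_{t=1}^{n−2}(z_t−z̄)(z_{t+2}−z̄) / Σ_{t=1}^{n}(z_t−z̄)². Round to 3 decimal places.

0.107

Mean z̄ = (62 + 60 + 63 + 62 + 61 + 62 + 56 + 62 + 61 + 66 + 57)/11 = 61.0909
Numerator Σ_{t=1}^{9}(z_t−z̄)(z_{t+2}−z̄) = 7.9835
Denominator Σ(z_t−z̄)² = 74.9091
r_2 = 7.9835 / 74.9091 = 0.107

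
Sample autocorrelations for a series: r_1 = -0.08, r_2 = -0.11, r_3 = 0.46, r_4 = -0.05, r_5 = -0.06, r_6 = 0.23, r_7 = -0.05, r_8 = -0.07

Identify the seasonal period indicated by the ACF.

3

The largest autocorrelation is r_3 = 0.46, with a weaker echo at lag 6 (0.23); the remaining lags stay at or below -0.05.
The dominant spike at lag 3 indicates a seasonal period of 3.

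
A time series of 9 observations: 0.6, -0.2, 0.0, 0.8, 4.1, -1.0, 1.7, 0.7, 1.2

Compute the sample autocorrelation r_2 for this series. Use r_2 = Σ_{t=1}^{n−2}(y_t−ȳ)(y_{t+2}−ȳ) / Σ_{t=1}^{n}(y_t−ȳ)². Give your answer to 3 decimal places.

0.053

Mean ȳ = (0.6 − 0.2 + 0.0 + 0.8 + 4.1 − 1.0 + 1.7 + 0.7 + 1.2)/9 = 0.8778
Σ(y_t−ȳ)(y_{t+2}−ȳ) = (0.2438) + (0.0838) + (-2.8284) + (0.1460) + (2.6494) + (0.3338) + (0.2649) = 0.8935
Denominator Σ(y_t−ȳ)² = 16.7356
r_2 = 0.8935 / 16.7356 = 0.053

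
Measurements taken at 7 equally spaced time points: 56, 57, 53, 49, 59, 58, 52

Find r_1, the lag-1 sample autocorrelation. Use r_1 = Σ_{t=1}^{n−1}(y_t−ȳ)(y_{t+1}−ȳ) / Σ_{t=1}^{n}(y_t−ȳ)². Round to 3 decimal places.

Mean ȳ = (56 + 57 + 53 + 49 + 59 + 58 + 52)/7 = 54.8571
Deviations from mean: 1.1429, 2.1429, -1.8571, -5.8571, 4.1429, 3.1429, -2.8571
Numerator Σ_{t=1}^{6}(y_t−ȳ)(y_{t+1}−ȳ) = -10.8776
Denominator Σ(y_t−ȳ)² = 78.8571
r_1 = -10.8776 / 78.8571 = -0.138

-0.138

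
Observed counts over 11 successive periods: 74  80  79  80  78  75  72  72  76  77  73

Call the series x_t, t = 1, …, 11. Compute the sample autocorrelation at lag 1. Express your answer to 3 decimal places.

0.424

Mean x̄ = (74 + 80 + 79 + 80 + 78 + 75 + 72 + 72 + 76 + 77 + 73)/11 = 76.0000
Numerator Σ_{t=1}^{10}(x_t−x̄)(x_{t+1}−x̄) = 39.0000
Denominator Σ(x_t−x̄)² = 92.0000
r_1 = 39.0000 / 92.0000 = 0.424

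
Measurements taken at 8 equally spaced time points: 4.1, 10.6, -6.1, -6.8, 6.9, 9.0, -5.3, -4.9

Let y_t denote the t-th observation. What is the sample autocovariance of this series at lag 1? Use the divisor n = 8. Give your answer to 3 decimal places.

0.634

Mean ȳ = (4.1 + 10.6 − 6.1 − 6.8 + 6.9 + 9.0 − 5.3 − 4.9)/8 = 0.9375
Σ_{t=1}^{7}(y_t−ȳ)(y_{t+1}−ȳ) = 5.0698
γ_1 = 5.0698 / 8 = 0.634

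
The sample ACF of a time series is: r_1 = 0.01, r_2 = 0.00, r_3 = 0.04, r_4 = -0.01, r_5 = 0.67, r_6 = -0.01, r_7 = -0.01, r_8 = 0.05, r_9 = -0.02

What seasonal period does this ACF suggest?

The largest autocorrelation is r_5 = 0.67; the remaining lags stay at or below 0.05.
The dominant spike at lag 5 indicates a seasonal period of 5.

5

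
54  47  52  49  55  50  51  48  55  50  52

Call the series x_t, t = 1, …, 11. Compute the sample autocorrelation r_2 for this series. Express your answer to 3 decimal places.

Mean x̄ = (54 + 47 + 52 + 49 + 55 + 50 + 51 + 48 + 55 + 50 + 52)/11 = 51.1818
Numerator Σ_{t=1}^{9}(x_t−x̄)(x_{t+2}−x̄) = 26.3884
Denominator Σ(x_t−x̄)² = 73.6364
r_2 = 26.3884 / 73.6364 = 0.358

0.358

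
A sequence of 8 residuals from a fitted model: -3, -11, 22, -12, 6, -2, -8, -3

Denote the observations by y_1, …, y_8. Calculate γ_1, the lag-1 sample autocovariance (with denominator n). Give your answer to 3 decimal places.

Mean ȳ = (-3 − 11 + 22 − 12 + 6 − 2 − 8 − 3)/8 = -1.3750
Σ_{t=1}^{7}(y_t−ȳ)(y_{t+1}−ȳ) = -525.7656
γ_1 = -525.7656 / 8 = -65.721

-65.721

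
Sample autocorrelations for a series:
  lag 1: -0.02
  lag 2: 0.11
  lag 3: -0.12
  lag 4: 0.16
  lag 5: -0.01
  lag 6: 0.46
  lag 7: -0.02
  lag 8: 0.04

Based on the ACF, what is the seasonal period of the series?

6

The largest autocorrelation is r_6 = 0.46; the remaining lags stay at or below 0.16.
The dominant spike at lag 6 indicates a seasonal period of 6.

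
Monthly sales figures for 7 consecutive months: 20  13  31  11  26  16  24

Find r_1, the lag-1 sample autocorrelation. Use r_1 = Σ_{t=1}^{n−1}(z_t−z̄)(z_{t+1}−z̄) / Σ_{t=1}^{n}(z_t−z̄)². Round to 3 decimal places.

-0.845

Mean z̄ = (20 + 13 + 31 + 11 + 26 + 16 + 24)/7 = 20.1429
Deviations from mean: -0.1429, -7.1429, 10.8571, -9.1429, 5.8571, -4.1429, 3.8571
Σ(z_t−z̄)(z_{t+1}−z̄) = (1.0204) + (-77.5510) + (-99.2653) + (-53.5510) + (-24.2653) + (-15.9796) = -269.5918
Denominator Σ(z_t−z̄)² = 318.8571
r_1 = -269.5918 / 318.8571 = -0.845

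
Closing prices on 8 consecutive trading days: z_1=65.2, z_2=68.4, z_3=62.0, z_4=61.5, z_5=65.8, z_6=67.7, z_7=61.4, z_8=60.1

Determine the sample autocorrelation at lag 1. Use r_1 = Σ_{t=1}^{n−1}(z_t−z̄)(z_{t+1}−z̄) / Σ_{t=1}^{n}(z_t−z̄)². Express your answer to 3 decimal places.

Mean z̄ = (65.2 + 68.4 + 62.0 + 61.5 + 65.8 + 67.7 + 61.4 + 60.1)/8 = 64.0125
Deviations from mean: 1.1875, 4.3875, -2.0125, -2.5125, 1.7875, 3.6875, -2.6125, -3.9125
Numerator Σ_{t=1}^{7}(z_t−z̄)(z_{t+1}−z̄) = 4.1248
Denominator Σ(z_t−z̄)² = 69.9488
r_1 = 4.1248 / 69.9488 = 0.059

0.059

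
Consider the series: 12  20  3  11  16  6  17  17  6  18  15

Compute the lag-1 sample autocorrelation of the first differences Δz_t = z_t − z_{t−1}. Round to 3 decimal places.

First differences Δz: 8, -17, 8, 5, -10, 11, 0, -11, 12, -3
Mean of differences = 0.3000
Numerator Σ(Δz_t−Δz̄)(Δz_{t+1}−Δz̄) = -559.4900
Denominator Σ(Δz_t−Δz̄)² = 936.1000
r_1(Δz) = -559.4900 / 936.1000 = -0.598

-0.598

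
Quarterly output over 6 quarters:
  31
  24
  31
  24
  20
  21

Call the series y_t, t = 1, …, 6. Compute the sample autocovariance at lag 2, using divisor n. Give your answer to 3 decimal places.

1.685

Mean ȳ = (31 + 24 + 31 + 24 + 20 + 21)/6 = 25.1667
Deviations: 5.8333, -1.1667, 5.8333, -1.1667, -5.1667, -4.1667
Σ_{t=1}^{4}(y_t−ȳ)(y_{t+2}−ȳ) = 10.1111
γ_2 = 10.1111 / 6 = 1.685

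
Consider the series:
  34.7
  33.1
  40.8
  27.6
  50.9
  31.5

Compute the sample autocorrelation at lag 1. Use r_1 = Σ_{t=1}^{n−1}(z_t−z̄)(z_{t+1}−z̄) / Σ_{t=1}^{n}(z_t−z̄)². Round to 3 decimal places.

-0.715

Mean z̄ = (34.7 + 33.1 + 40.8 + 27.6 + 50.9 + 31.5)/6 = 36.4333
Deviations from mean: -1.7333, -3.3333, 4.3667, -8.8333, 14.4667, -4.9333
Σ(z_t−z̄)(z_{t+1}−z̄) = (5.7778) + (-14.5556) + (-38.5722) + (-127.7889) + (-71.3689) = -246.5078
Denominator Σ(z_t−z̄)² = 344.8333
r_1 = -246.5078 / 344.8333 = -0.715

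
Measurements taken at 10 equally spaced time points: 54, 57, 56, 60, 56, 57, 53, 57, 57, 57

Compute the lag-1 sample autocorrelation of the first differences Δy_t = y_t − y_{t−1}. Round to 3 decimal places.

First differences Δy: 3, -1, 4, -4, 1, -4, 4, 0, 0
Mean of differences = 0.3333
Numerator Σ(Δy_t−Δȳ)(Δy_{t+1}−Δȳ) = -47.1111
Denominator Σ(Δy_t−Δȳ)² = 74.0000
r_1(Δy) = -47.1111 / 74.0000 = -0.637

-0.637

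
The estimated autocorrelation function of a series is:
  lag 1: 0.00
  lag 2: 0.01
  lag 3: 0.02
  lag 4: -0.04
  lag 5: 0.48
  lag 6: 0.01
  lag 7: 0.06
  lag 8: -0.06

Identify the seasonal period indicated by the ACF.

The largest autocorrelation is r_5 = 0.48; the remaining lags stay at or below 0.06.
The dominant spike at lag 5 indicates a seasonal period of 5.

5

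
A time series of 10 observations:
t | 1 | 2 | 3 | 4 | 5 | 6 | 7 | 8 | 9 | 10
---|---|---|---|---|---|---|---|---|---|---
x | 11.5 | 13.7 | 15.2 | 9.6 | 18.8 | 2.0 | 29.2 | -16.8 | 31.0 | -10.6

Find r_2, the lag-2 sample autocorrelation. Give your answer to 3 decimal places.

0.653

Mean x̄ = (11.5 + 13.7 + 15.2 + 9.6 + 18.8 + 2.0 + 29.2 − 16.8 + 31.0 − 10.6)/10 = 10.3600
Numerator Σ_{t=1}^{8}(x_t−x̄)(x_{t+2}−x̄) = 1394.3808
Denominator Σ(x_t−x̄)² = 2135.5240
r_2 = 1394.3808 / 2135.5240 = 0.653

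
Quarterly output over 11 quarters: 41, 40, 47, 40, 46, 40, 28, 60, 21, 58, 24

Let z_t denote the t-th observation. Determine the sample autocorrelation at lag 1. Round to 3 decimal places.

Mean z̄ = (41 + 40 + 47 + 40 + 46 + 40 + 28 + 60 + 21 + 58 + 24)/11 = 40.4545
Numerator Σ_{t=1}^{10}(z_t−z̄)(z_{t+1}−z̄) = -1259.2975
Denominator Σ(z_t−z̄)² = 1568.7273
r_1 = -1259.2975 / 1568.7273 = -0.803

-0.803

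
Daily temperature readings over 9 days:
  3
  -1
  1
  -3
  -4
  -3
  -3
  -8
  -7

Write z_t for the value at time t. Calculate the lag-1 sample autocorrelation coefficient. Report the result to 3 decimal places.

Mean z̄ = (3 − 1 + 1 − 3 − 4 − 3 − 3 − 8 − 7)/9 = -2.7778
Numerator Σ_{t=1}^{8}(z_t−z̄)(z_{t+1}−z̄) = 39.9506
Denominator Σ(z_t−z̄)² = 97.5556
r_1 = 39.9506 / 97.5556 = 0.410

0.410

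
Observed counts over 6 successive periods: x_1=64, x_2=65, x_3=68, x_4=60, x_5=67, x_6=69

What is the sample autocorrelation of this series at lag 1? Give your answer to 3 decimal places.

Mean x̄ = (64 + 65 + 68 + 60 + 67 + 69)/6 = 65.5000
Deviations from mean: -1.5000, -0.5000, 2.5000, -5.5000, 1.5000, 3.5000
Σ(x_t−x̄)(x_{t+1}−x̄) = (0.7500) + (-1.2500) + (-13.7500) + (-8.2500) + (5.2500) = -17.2500
Denominator Σ(x_t−x̄)² = 53.5000
r_1 = -17.2500 / 53.5000 = -0.322

-0.322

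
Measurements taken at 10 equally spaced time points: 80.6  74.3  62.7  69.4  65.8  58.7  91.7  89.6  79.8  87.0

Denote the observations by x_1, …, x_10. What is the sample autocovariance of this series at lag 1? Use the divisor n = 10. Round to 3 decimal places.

Mean x̄ = (80.6 + 74.3 + 62.7 + 69.4 + 65.8 + 58.7 + 91.7 + 89.6 + 79.8 + 87.0)/10 = 75.9600
Σ_{t=1}^{9}(x_t−x̄)(x_{t+1}−x̄) = 381.0984
γ_1 = 381.0984 / 10 = 38.110

38.110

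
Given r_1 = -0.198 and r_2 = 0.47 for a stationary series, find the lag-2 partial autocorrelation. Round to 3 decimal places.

φ_{22} = (r_2 − r_1²) / (1 − r_1²)
r_1² = (-0.198)² = 0.039204
Numerator = 0.47 − 0.0392 = 0.4308; denominator = 1 − 0.0392 = 0.9608
φ_{22} = 0.4308 / 0.9608 = 0.448

0.448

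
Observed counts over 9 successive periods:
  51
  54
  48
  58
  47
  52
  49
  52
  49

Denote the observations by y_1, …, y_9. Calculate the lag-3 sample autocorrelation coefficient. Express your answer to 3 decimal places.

-0.382

Mean ȳ = (51 + 54 + 48 + 58 + 47 + 52 + 49 + 52 + 49)/9 = 51.1111
Numerator Σ_{t=1}^{6}(y_t−ȳ)(y_{t+3}−ȳ) = -35.4815
Denominator Σ(y_t−ȳ)² = 92.8889
r_3 = -35.4815 / 92.8889 = -0.382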